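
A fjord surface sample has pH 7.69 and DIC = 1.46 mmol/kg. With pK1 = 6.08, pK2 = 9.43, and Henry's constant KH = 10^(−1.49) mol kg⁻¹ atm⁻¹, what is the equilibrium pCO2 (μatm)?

pCO2 = 1060 μatm

α₀ = 1 / (1 + K1/[H⁺] + K1K2/[H⁺]²) = 1 / (1 + 10^+1.61 + 10^-0.13)
   = 1 / (1 + 40.738 + 0.74131) = 1/42.479 = 0.02354
[CO2*] = α₀ × DIC = 0.02354 × 1.46 = 0.03437 mmol/kg
pCO2 = [CO2*]/KH = 3.437×10^-5 / 3.236×10^-2 = 1060 μatm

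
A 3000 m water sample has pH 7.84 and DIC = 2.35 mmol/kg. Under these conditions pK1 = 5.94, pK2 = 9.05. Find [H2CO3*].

α₀ = 1 / (1 + K1/[H⁺] + K1K2/[H⁺]²) = 1 / (1 + 10^+1.90 + 10^+0.69)
   = 1 / (1 + 79.433 + 4.8978) = 1/85.331 = 0.01172
[CO2*] = α₀ × DIC = 0.01172 × 2.35 = 0.0275 mmol/kg

[CO2*] = 0.0275 mmol/kg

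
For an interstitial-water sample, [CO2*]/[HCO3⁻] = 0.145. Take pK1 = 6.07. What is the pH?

From K1 = [H⁺][HCO3⁻]/[CO2*]:  pH = pK1 − log₁₀([CO2*]/[HCO3⁻])
log₁₀(0.145) = -0.839
pH = 6.07 − (-0.839) = 6.91

pH = 6.91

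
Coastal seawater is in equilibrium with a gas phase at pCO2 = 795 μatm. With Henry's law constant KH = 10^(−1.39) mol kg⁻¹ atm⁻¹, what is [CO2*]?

[CO2*] = 32.4 μmol/kg

KH = 10^(−1.39) = 4.074×10^-2 mol kg⁻¹ atm⁻¹
[CO2*] = KH · pCO2 = 4.074×10^-2 × 795×10^-6 atm = 3.24×10^-5 mol/kg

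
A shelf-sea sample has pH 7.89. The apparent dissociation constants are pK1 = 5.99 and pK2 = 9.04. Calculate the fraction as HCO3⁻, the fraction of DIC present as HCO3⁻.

α₁ = 1 / (1 + [H⁺]/K1 + K2/[H⁺]) = 1 / (1 + 10^-1.90 + 10^-1.15)
   = 1 / (1 + 0.012589 + 0.070795) = 1/1.0834 = 0.9230

α₁ = 0.923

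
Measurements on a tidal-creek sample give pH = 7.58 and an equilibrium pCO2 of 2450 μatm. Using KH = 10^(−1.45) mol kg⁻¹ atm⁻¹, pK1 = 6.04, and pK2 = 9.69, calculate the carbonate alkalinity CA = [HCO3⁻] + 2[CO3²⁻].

[CO2*] = KH · pCO2 = 10^(−1.45) × 2450×10^-6 = 8.693×10^-5 mol/kg
α₀ = 1/(1 + K1/[H⁺] + K1K2/[H⁺]²) = 1/(1 + 10^+1.54 + 10^-0.57) = 0.02782
DIC = [CO2*]/α₀ = 8.693×10^-5 / 0.02782 = 3.124 mmol/kg
CA = (α₁ + 2α₂)·DIC = (0.9647 + 2×0.007488) × 3.124 = 3.06 mmol/kg

CA = 3.06 mmol/kg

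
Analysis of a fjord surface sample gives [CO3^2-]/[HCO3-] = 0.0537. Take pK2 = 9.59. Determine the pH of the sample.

pH = 8.32

From K2 = [H⁺][CO3^2-]/[HCO3-]:  pH = pK2 + log₁₀([CO3^2-]/[HCO3-])
log₁₀(0.0537) = -1.270
pH = 9.59 + (-1.270) = 8.32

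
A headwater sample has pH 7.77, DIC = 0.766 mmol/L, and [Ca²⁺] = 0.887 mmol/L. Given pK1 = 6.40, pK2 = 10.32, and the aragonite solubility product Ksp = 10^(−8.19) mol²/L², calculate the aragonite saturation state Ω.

Ω = 0.284

α₂ = 1 / (1 + [H⁺]/K2 + [H⁺]²/(K1K2)) = 1 / (1 + 10^+2.55 + 10^+1.18)
   = 1 / (1 + 354.81 + 15.136) = 1/370.95 = 0.002696
[CO3²⁻] = α₂ × DIC = 0.002696 × 0.766 = 0.002065 mmol/L = 2.065 μmol/L
Ksp = 10^(−8.19) = 6.457×10^-9
Ω = [Ca²⁺][CO3²⁻]/Ksp = (0.887×10^-3)(2.065×10^-6) / 6.457×10^-9 = 0.284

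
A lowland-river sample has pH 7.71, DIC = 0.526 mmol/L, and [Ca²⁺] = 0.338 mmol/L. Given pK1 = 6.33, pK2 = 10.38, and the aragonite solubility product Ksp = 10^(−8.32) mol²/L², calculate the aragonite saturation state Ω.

Ω = 0.0761

α₂ = 1 / (1 + [H⁺]/K2 + [H⁺]²/(K1K2)) = 1 / (1 + 10^+2.67 + 10^+1.29)
   = 1 / (1 + 467.74 + 19.498) = 1/488.23 = 0.002048
[CO3²⁻] = α₂ × DIC = 0.002048 × 0.526 = 0.001077 mmol/L = 1.077 μmol/L
Ksp = 10^(−8.32) = 4.786×10^-9
Ω = [Ca²⁺][CO3²⁻]/Ksp = (0.338×10^-3)(1.077×10^-6) / 4.786×10^-9 = 0.0761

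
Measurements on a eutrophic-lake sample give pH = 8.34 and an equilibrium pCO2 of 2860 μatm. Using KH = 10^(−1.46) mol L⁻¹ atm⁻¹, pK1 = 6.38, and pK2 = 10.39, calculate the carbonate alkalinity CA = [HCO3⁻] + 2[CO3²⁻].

CA = 9.21 mmol/L

[CO2*] = KH · pCO2 = 10^(−1.46) × 2860×10^-6 = 9.917×10^-5 mol/L
α₀ = 1/(1 + K1/[H⁺] + K1K2/[H⁺]²) = 1/(1 + 10^+1.96 + 10^-0.09) = 0.01075
DIC = [CO2*]/α₀ = 9.917×10^-5 / 0.01075 = 9.224 mmol/L
CA = (α₁ + 2α₂)·DIC = (0.9805 + 2×0.008739) × 9.224 = 9.21 mmol/L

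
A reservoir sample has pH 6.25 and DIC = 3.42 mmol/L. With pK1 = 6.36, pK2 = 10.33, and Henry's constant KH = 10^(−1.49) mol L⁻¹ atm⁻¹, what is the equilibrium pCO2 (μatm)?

α₀ = 1 / (1 + K1/[H⁺] + K1K2/[H⁺]²) = 1 / (1 + 10^-0.11 + 10^-4.19)
   = 1 / (1 + 0.77625 + 6.4565×10^-5) = 1/1.7763 = 0.5630
[CO2*] = α₀ × DIC = 0.5630 × 3.42 = 1.925 mmol/L
pCO2 = [CO2*]/KH = 1.925×10^-3 / 3.236×10^-2 = 5.95×10^4 μatm

pCO2 = 5.95×10^4 μatm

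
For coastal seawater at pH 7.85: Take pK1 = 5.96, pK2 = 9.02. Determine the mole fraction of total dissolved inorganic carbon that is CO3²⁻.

α₂ = 1 / (1 + [H⁺]/K2 + [H⁺]²/(K1K2)) = 1 / (1 + 10^+1.17 + 10^-0.72)
   = 1 / (1 + 14.791 + 0.19055) = 1/15.982 = 0.06257

α₂ = 0.0626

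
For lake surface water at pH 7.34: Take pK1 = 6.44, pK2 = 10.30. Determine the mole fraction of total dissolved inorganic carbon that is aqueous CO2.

α₀ = 1 / (1 + K1/[H⁺] + K1K2/[H⁺]²) = 1 / (1 + 10^+0.90 + 10^-2.06)
   = 1 / (1 + 7.9433 + 0.0087096) = 1/8.9520 = 0.1117

α₀ = 0.112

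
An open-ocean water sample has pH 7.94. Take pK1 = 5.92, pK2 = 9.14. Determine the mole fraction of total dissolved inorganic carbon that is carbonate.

α₂ = 0.0588

α₂ = 1 / (1 + [H⁺]/K2 + [H⁺]²/(K1K2)) = 1 / (1 + 10^+1.20 + 10^-0.82)
   = 1 / (1 + 15.849 + 0.15136) = 1/17.000 = 0.05882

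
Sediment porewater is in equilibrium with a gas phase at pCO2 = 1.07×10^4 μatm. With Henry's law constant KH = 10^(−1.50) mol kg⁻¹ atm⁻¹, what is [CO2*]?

KH = 10^(−1.50) = 3.162×10^-2 mol kg⁻¹ atm⁻¹
[CO2*] = KH · pCO2 = 3.162×10^-2 × 1.07×10^4×10^-6 atm = 3.38×10^-4 mol/kg

[CO2*] = 338 μmol/kg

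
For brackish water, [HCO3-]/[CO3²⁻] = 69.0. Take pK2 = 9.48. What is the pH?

pH = 7.64

From K2 = [H⁺][CO3²⁻]/[HCO3-]:  pH = pK2 − log₁₀([HCO3-]/[CO3²⁻])
log₁₀(69.0) = +1.839
pH = 9.48 − (+1.839) = 7.64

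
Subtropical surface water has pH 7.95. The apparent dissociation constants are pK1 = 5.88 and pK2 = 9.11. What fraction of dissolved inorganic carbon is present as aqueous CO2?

α₀ = 1 / (1 + K1/[H⁺] + K1K2/[H⁺]²) = 1 / (1 + 10^+2.07 + 10^+0.91)
   = 1 / (1 + 117.49 + 8.1283) = 1/126.62 = 0.007898

α₀ = 0.00790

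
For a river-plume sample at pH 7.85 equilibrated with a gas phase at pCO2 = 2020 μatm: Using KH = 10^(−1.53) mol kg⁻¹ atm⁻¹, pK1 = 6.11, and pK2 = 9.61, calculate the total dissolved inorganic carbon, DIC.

DIC = 3.39 mmol/kg

[CO2*] = KH · pCO2 = 10^(−1.53) × 2020×10^-6 = 5.961×10^-5 mol/kg
α₀ = 1/(1 + K1/[H⁺] + K1K2/[H⁺]²) = 1/(1 + 10^+1.74 + 10^-0.02) = 0.01757
DIC = [CO2*]/α₀ = 5.961×10^-5 / 0.01757 = 3.39 mmol/kg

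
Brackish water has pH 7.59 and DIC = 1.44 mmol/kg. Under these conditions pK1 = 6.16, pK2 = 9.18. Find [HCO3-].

[HCO3⁻] = 1.35 mmol/kg

α₁ = 1 / (1 + [H⁺]/K1 + K2/[H⁺]) = 1 / (1 + 10^-1.43 + 10^-1.59)
   = 1 / (1 + 0.037154 + 0.025704) = 1/1.0629 = 0.9409
[HCO3⁻] = α₁ × DIC = 0.9409 × 1.44 = 1.35 mmol/kg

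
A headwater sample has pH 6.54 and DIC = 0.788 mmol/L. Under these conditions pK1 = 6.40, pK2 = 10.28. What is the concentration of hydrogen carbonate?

[HCO3⁻] = 0.457 mmol/L

α₁ = 1 / (1 + [H⁺]/K1 + K2/[H⁺]) = 1 / (1 + 10^-0.14 + 10^-3.74)
   = 1 / (1 + 0.72444 + 0.00018197) = 1/1.7246 = 0.5798
[HCO3⁻] = α₁ × DIC = 0.5798 × 0.788 = 0.457 mmol/L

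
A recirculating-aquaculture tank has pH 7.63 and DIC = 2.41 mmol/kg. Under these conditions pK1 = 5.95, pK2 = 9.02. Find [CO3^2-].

[CO3²⁻] = 0.0925 mmol/kg

α₂ = 1 / (1 + [H⁺]/K2 + [H⁺]²/(K1K2)) = 1 / (1 + 10^+1.39 + 10^-0.29)
   = 1 / (1 + 24.547 + 0.51286) = 1/26.060 = 0.03837
[CO3²⁻] = α₂ × DIC = 0.03837 × 2.41 = 0.0925 mmol/kg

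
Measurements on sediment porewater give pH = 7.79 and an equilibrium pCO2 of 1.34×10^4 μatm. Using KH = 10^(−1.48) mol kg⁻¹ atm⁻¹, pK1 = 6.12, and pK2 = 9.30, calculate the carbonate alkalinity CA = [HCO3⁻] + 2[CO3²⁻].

[CO2*] = KH · pCO2 = 10^(−1.48) × 1.34×10^4×10^-6 = 4.437×10^-4 mol/kg
α₀ = 1/(1 + K1/[H⁺] + K1K2/[H⁺]²) = 1/(1 + 10^+1.67 + 10^+0.16) = 0.02032
DIC = [CO2*]/α₀ = 4.437×10^-4 / 0.02032 = 21.84 mmol/kg
CA = (α₁ + 2α₂)·DIC = (0.9503 + 2×0.02937) × 21.84 = 22.0 mmol/kg

CA = 22.0 mmol/kg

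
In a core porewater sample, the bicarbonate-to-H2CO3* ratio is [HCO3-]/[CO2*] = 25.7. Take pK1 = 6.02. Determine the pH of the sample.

pH = 7.43

From K1 = [H⁺][HCO3-]/[CO2*]:  pH = pK1 + log₁₀([HCO3-]/[CO2*])
log₁₀(25.7) = +1.410
pH = 6.02 + (+1.410) = 7.43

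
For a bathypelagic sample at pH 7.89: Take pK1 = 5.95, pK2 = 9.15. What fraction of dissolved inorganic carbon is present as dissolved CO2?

α₀ = 0.0108

α₀ = 1 / (1 + K1/[H⁺] + K1K2/[H⁺]²) = 1 / (1 + 10^+1.94 + 10^+0.68)
   = 1 / (1 + 87.096 + 4.7863) = 1/92.883 = 0.01077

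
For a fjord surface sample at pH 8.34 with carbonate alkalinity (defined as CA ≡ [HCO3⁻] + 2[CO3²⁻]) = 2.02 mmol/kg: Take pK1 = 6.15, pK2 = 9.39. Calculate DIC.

CA = [HCO3⁻] + 2[CO3²⁻] = (α₁ + 2α₂)·DIC
At pH 8.34: [H⁺]/K1 = 10^-2.19 = 0.0064565, K2/[H⁺] = 10^-1.05 = 0.089125
α₁ = 1/(1 + 0.0064565 + 0.089125) = 1/1.0956 = 0.9128; α₂ = α₁·K2/[H⁺] = 0.08135
α₁ + 2α₂ = 1.0755
DIC = CA / (α₁ + 2α₂) = 2.02 / 1.0755 = 1.88 mmol/kg

DIC = 1.88 mmol/kg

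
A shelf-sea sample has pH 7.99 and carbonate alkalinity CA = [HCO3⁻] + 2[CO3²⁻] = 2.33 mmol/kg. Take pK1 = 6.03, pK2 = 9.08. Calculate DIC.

DIC = 2.19 mmol/kg

CA = [HCO3⁻] + 2[CO3²⁻] = (α₁ + 2α₂)·DIC
At pH 7.99: [H⁺]/K1 = 10^-1.96 = 0.010965, K2/[H⁺] = 10^-1.09 = 0.081283
α₁ = 1/(1 + 0.010965 + 0.081283) = 1/1.0922 = 0.9155; α₂ = α₁·K2/[H⁺] = 0.07442
α₁ + 2α₂ = 1.0644
DIC = CA / (α₁ + 2α₂) = 2.33 / 1.0644 = 2.19 mmol/kg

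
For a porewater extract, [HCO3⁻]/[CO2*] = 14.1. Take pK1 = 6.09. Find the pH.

From K1 = [H⁺][HCO3⁻]/[CO2*]:  pH = pK1 + log₁₀([HCO3⁻]/[CO2*])
log₁₀(14.1) = +1.149
pH = 6.09 + (+1.149) = 7.24

pH = 7.24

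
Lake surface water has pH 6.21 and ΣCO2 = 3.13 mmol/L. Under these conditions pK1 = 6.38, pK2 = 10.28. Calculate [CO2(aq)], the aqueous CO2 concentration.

α₀ = 1 / (1 + K1/[H⁺] + K1K2/[H⁺]²) = 1 / (1 + 10^-0.17 + 10^-4.24)
   = 1 / (1 + 0.67608 + 5.7544×10^-5) = 1/1.6761 = 0.5966
[CO2*] = α₀ × DIC = 0.5966 × 3.13 = 1.87 mmol/L

[CO2*] = 1.87 mmol/L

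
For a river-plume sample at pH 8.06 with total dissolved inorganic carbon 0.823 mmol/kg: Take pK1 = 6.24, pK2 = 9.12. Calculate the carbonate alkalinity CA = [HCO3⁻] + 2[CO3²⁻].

CA = 0.877 mmol/kg

CA = [HCO3⁻] + 2[CO3²⁻] = (α₁ + 2α₂)·DIC
At pH 8.06: [H⁺]/K1 = 10^-1.82 = 0.015136, K2/[H⁺] = 10^-1.06 = 0.087096
α₁ = 1/(1 + 0.015136 + 0.087096) = 1/1.1022 = 0.9073; α₂ = α₁·K2/[H⁺] = 0.07902
α₁ + 2α₂ = 1.0653
CA = 1.0653 × 0.823 = 0.877 mmol/kg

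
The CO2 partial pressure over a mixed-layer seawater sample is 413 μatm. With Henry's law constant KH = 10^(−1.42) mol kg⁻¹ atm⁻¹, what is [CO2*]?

[CO2*] = 15.7 μmol/kg

KH = 10^(−1.42) = 3.802×10^-2 mol kg⁻¹ atm⁻¹
[CO2*] = KH · pCO2 = 3.802×10^-2 × 413×10^-6 atm = 1.57×10^-5 mol/kg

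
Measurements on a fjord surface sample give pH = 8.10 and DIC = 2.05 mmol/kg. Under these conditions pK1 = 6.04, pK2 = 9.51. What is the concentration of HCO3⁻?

α₁ = 1 / (1 + [H⁺]/K1 + K2/[H⁺]) = 1 / (1 + 10^-2.06 + 10^-1.41)
   = 1 / (1 + 0.0087096 + 0.038905) = 1/1.0476 = 0.9545
[HCO3⁻] = α₁ × DIC = 0.9545 × 2.05 = 1.96 mmol/kg

[HCO3⁻] = 1.96 mmol/kg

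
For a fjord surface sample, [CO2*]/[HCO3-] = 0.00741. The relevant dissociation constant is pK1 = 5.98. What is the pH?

pH = 8.11

From K1 = [H⁺][HCO3-]/[CO2*]:  pH = pK1 − log₁₀([CO2*]/[HCO3-])
log₁₀(0.00741) = -2.130
pH = 5.98 − (-2.130) = 8.11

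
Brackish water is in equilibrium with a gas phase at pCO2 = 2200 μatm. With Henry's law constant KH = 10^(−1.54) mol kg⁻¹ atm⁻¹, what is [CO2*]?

KH = 10^(−1.54) = 2.884×10^-2 mol kg⁻¹ atm⁻¹
[CO2*] = KH · pCO2 = 2.884×10^-2 × 2200×10^-6 atm = 6.34×10^-5 mol/kg

[CO2*] = 63.4 μmol/kg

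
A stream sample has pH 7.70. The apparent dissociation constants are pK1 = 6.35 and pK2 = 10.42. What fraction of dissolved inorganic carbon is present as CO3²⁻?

α₂ = 1 / (1 + [H⁺]/K2 + [H⁺]²/(K1K2)) = 1 / (1 + 10^+2.72 + 10^+1.37)
   = 1 / (1 + 524.81 + 23.442) = 1/549.25 = 0.001821

α₂ = 0.00182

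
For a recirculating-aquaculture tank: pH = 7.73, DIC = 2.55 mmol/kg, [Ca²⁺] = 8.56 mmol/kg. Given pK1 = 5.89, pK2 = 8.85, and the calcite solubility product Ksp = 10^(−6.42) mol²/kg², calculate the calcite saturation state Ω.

Ω = 3.99

α₂ = 1 / (1 + [H⁺]/K2 + [H⁺]²/(K1K2)) = 1 / (1 + 10^+1.12 + 10^-0.72)
   = 1 / (1 + 13.183 + 0.19055) = 1/14.373 = 0.06957
[CO3²⁻] = α₂ × DIC = 0.06957 × 2.55 = 0.1774 mmol/kg
Ksp = 10^(−6.42) = 3.802×10^-7
Ω = [Ca²⁺][CO3²⁻]/Ksp = (8.56×10^-3)(1.774×10^-4) / 3.802×10^-7 = 3.99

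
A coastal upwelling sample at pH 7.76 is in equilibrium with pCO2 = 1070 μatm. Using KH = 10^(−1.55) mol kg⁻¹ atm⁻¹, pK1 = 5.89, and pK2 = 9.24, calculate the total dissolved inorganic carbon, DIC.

DIC = 2.34 mmol/kg

[CO2*] = KH · pCO2 = 10^(−1.55) × 1070×10^-6 = 3.016×10^-5 mol/kg
α₀ = 1/(1 + K1/[H⁺] + K1K2/[H⁺]²) = 1/(1 + 10^+1.87 + 10^+0.39) = 0.01289
DIC = [CO2*]/α₀ = 3.016×10^-5 / 0.01289 = 2.34 mmol/kg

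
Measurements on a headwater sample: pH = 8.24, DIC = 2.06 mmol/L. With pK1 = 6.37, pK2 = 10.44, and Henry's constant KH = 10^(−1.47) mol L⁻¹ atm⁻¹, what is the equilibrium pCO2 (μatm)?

α₀ = 1 / (1 + K1/[H⁺] + K1K2/[H⁺]²) = 1 / (1 + 10^+1.87 + 10^-0.33)
   = 1 / (1 + 74.131 + 0.46774) = 1/75.599 = 0.01323
[CO2*] = α₀ × DIC = 0.01323 × 2.06 = 0.02725 mmol/L
pCO2 = [CO2*]/KH = 2.725×10^-5 / 3.388×10^-2 = 804 μatm

pCO2 = 804 μatm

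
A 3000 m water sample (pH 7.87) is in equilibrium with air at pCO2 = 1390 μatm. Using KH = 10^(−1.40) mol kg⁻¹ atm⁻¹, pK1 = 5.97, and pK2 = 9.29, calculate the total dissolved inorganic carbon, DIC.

[CO2*] = KH · pCO2 = 10^(−1.40) × 1390×10^-6 = 5.534×10^-5 mol/kg
α₀ = 1/(1 + K1/[H⁺] + K1K2/[H⁺]²) = 1/(1 + 10^+1.90 + 10^+0.48) = 0.01198
DIC = [CO2*]/α₀ = 5.534×10^-5 / 0.01198 = 4.62 mmol/kg

DIC = 4.62 mmol/kg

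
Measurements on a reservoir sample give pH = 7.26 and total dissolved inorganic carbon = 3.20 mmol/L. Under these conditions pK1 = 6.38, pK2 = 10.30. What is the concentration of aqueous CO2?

α₀ = 1 / (1 + K1/[H⁺] + K1K2/[H⁺]²) = 1 / (1 + 10^+0.88 + 10^-2.16)
   = 1 / (1 + 7.5858 + 0.0069183) = 1/8.5927 = 0.1164
[CO2*] = α₀ × DIC = 0.1164 × 3.20 = 0.372 mmol/L

[CO2*] = 0.372 mmol/L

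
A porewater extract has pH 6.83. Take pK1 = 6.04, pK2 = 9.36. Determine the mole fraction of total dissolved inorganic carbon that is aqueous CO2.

α₀ = 0.139

α₀ = 1 / (1 + K1/[H⁺] + K1K2/[H⁺]²) = 1 / (1 + 10^+0.79 + 10^-1.74)
   = 1 / (1 + 6.1660 + 0.018197) = 1/7.1841 = 0.1392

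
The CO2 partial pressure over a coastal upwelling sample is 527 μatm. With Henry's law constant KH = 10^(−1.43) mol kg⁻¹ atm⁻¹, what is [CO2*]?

KH = 10^(−1.43) = 3.715×10^-2 mol kg⁻¹ atm⁻¹
[CO2*] = KH · pCO2 = 3.715×10^-2 × 527×10^-6 atm = 1.96×10^-5 mol/kg

[CO2*] = 19.6 μmol/kg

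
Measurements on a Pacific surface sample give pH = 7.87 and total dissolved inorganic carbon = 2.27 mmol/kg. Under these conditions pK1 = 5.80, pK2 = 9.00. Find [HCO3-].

α₁ = 1 / (1 + [H⁺]/K1 + K2/[H⁺]) = 1 / (1 + 10^-2.07 + 10^-1.13)
   = 1 / (1 + 0.0085114 + 0.074131) = 1/1.0826 = 0.9237
[HCO3⁻] = α₁ × DIC = 0.9237 × 2.27 = 2.10 mmol/kg

[HCO3⁻] = 2.10 mmol/kg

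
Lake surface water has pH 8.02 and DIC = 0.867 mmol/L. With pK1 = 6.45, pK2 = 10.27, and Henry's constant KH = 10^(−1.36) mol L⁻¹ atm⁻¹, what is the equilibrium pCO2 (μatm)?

α₀ = 1 / (1 + K1/[H⁺] + K1K2/[H⁺]²) = 1 / (1 + 10^+1.57 + 10^-0.68)
   = 1 / (1 + 37.154 + 0.20893) = 1/38.362 = 0.02607
[CO2*] = α₀ × DIC = 0.02607 × 0.867 = 0.02260 mmol/L
pCO2 = [CO2*]/KH = 2.260×10^-5 / 4.365×10^-2 = 518 μatm

pCO2 = 518 μatm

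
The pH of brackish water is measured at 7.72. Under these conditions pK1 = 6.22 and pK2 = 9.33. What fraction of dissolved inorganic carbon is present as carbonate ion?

α₂ = 1 / (1 + [H⁺]/K2 + [H⁺]²/(K1K2)) = 1 / (1 + 10^+1.61 + 10^+0.11)
   = 1 / (1 + 40.738 + 1.2882) = 1/43.026 = 0.02324

α₂ = 0.0232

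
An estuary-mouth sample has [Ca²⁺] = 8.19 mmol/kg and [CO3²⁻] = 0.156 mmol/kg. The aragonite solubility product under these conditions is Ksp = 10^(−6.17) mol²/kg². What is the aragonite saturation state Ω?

Ksp = 10^(−6.17) = 6.761×10^-7
Ω = [Ca²⁺][CO3²⁻]/Ksp = (8.19×10^-3)(0.156×10^-3) / 6.761×10^-7 = 1.89

Ω = 1.89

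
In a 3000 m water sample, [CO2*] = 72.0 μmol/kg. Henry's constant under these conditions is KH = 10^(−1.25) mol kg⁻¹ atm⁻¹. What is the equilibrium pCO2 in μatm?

KH = 10^(−1.25) = 5.623×10^-2 mol kg⁻¹ atm⁻¹
pCO2 = [CO2*]/KH = 72.0×10^-6 / 5.623×10^-2 = 1.28×10^-3 atm = 1280 μatm

pCO2 = 1280 μatm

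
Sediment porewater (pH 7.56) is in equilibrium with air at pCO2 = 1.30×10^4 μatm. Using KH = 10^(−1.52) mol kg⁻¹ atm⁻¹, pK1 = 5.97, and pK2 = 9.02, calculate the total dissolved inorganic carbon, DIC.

[CO2*] = KH · pCO2 = 10^(−1.52) × 1.30×10^4×10^-6 = 3.926×10^-4 mol/kg
α₀ = 1/(1 + K1/[H⁺] + K1K2/[H⁺]²) = 1/(1 + 10^+1.59 + 10^+0.13) = 0.02424
DIC = [CO2*]/α₀ = 3.926×10^-4 / 0.02424 = 16.2 mmol/kg

DIC = 16.2 mmol/kg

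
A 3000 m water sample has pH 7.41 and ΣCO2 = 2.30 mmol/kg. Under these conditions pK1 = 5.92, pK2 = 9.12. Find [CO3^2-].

α₂ = 1 / (1 + [H⁺]/K2 + [H⁺]²/(K1K2)) = 1 / (1 + 10^+1.71 + 10^+0.22)
   = 1 / (1 + 51.286 + 1.6596) = 1/53.946 = 0.01854
[CO3²⁻] = α₂ × DIC = 0.01854 × 2.30 = 0.0426 mmol/kg

[CO3²⁻] = 0.0426 mmol/kg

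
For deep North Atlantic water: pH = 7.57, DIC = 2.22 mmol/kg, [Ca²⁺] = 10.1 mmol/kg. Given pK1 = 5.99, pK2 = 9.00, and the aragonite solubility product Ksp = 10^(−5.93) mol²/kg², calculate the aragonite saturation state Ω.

α₂ = 1 / (1 + [H⁺]/K2 + [H⁺]²/(K1K2)) = 1 / (1 + 10^+1.43 + 10^-0.15)
   = 1 / (1 + 26.915 + 0.70795) = 1/28.623 = 0.03494
[CO3²⁻] = α₂ × DIC = 0.03494 × 2.22 = 0.07756 mmol/kg
Ksp = 10^(−5.93) = 1.175×10^-6
Ω = [Ca²⁺][CO3²⁻]/Ksp = (10.1×10^-3)(7.756×10^-5) / 1.175×10^-6 = 0.667

Ω = 0.667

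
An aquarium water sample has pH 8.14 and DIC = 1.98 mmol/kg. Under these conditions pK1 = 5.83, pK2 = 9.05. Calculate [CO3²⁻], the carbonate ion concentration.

α₂ = 1 / (1 + [H⁺]/K2 + [H⁺]²/(K1K2)) = 1 / (1 + 10^+0.91 + 10^-1.40)
   = 1 / (1 + 8.1283 + 0.039811) = 1/9.1681 = 0.1091
[CO3²⁻] = α₂ × DIC = 0.1091 × 1.98 = 0.216 mmol/kg

[CO3²⁻] = 0.216 mmol/kg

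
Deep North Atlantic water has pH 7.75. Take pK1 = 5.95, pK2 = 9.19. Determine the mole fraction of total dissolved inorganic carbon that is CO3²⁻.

α₂ = 0.0345

α₂ = 1 / (1 + [H⁺]/K2 + [H⁺]²/(K1K2)) = 1 / (1 + 10^+1.44 + 10^-0.36)
   = 1 / (1 + 27.542 + 0.43652) = 1/28.979 = 0.03451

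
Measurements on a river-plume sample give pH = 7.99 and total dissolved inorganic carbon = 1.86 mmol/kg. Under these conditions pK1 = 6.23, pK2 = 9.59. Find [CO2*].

α₀ = 1 / (1 + K1/[H⁺] + K1K2/[H⁺]²) = 1 / (1 + 10^+1.76 + 10^+0.16)
   = 1 / (1 + 57.544 + 1.4454) = 1/59.989 = 0.01667
[CO2*] = α₀ × DIC = 0.01667 × 1.86 = 0.0310 mmol/kg

[CO2*] = 0.0310 mmol/kg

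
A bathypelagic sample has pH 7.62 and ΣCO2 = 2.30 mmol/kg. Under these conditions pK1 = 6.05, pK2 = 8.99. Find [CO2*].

α₀ = 1 / (1 + K1/[H⁺] + K1K2/[H⁺]²) = 1 / (1 + 10^+1.57 + 10^+0.20)
   = 1 / (1 + 37.154 + 1.5849) = 1/39.738 = 0.02516
[CO2*] = α₀ × DIC = 0.02516 × 2.30 = 0.0579 mmol/kg

[CO2*] = 0.0579 mmol/kg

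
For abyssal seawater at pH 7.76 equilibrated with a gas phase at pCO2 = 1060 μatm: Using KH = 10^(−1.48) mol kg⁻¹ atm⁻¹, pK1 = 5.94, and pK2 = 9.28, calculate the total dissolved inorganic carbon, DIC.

DIC = 2.42 mmol/kg

[CO2*] = KH · pCO2 = 10^(−1.48) × 1060×10^-6 = 3.510×10^-5 mol/kg
α₀ = 1/(1 + K1/[H⁺] + K1K2/[H⁺]²) = 1/(1 + 10^+1.82 + 10^+0.30) = 0.01448
DIC = [CO2*]/α₀ = 3.510×10^-5 / 0.01448 = 2.42 mmol/kg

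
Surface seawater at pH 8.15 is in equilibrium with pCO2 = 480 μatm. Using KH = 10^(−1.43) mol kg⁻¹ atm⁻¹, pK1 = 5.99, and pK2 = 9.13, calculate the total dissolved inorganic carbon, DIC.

DIC = 2.87 mmol/kg

[CO2*] = KH · pCO2 = 10^(−1.43) × 480×10^-6 = 1.783×10^-5 mol/kg
α₀ = 1/(1 + K1/[H⁺] + K1K2/[H⁺]²) = 1/(1 + 10^+2.16 + 10^+1.18) = 0.006224
DIC = [CO2*]/α₀ = 1.783×10^-5 / 0.006224 = 2.87 mmol/kg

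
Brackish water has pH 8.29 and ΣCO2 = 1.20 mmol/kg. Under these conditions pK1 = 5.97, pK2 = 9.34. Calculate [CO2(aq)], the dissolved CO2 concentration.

[CO2*] = 5.25 μmol/kg

α₀ = 1 / (1 + K1/[H⁺] + K1K2/[H⁺]²) = 1 / (1 + 10^+2.32 + 10^+1.27)
   = 1 / (1 + 208.93 + 18.621) = 1/228.55 = 0.004375
[CO2*] = α₀ × DIC = 0.004375 × 1.20 = 0.00525 mmol/kg = 5.25 μmol/kg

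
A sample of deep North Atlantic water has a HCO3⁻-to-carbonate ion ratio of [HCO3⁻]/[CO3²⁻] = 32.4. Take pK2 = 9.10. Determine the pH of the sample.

pH = 7.59

From K2 = [H⁺][CO3²⁻]/[HCO3⁻]:  pH = pK2 − log₁₀([HCO3⁻]/[CO3²⁻])
log₁₀(32.4) = +1.511
pH = 9.10 − (+1.511) = 7.59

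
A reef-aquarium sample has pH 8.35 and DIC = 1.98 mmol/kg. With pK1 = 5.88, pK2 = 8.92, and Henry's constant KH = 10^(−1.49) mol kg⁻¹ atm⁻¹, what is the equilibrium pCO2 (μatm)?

α₀ = 1 / (1 + K1/[H⁺] + K1K2/[H⁺]²) = 1 / (1 + 10^+2.47 + 10^+1.90)
   = 1 / (1 + 295.12 + 79.433) = 1/375.55 = 0.002663
[CO2*] = α₀ × DIC = 0.002663 × 1.98 = 0.005272 mmol/kg = 5.272 μmol/kg
pCO2 = [CO2*]/KH = 5.272×10^-6 / 3.236×10^-2 = 163 μatm

pCO2 = 163 μatm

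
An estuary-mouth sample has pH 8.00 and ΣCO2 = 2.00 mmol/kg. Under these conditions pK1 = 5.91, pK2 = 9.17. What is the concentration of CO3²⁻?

α₂ = 1 / (1 + [H⁺]/K2 + [H⁺]²/(K1K2)) = 1 / (1 + 10^+1.17 + 10^-0.92)
   = 1 / (1 + 14.791 + 0.12023) = 1/15.911 = 0.06285
[CO3²⁻] = α₂ × DIC = 0.06285 × 2.00 = 0.126 mmol/kg

[CO3²⁻] = 0.126 mmol/kg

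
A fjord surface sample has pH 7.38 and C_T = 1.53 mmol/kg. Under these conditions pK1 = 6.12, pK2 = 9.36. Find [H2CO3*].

α₀ = 1 / (1 + K1/[H⁺] + K1K2/[H⁺]²) = 1 / (1 + 10^+1.26 + 10^-0.72)
   = 1 / (1 + 18.197 + 0.19055) = 1/19.388 = 0.05158
[CO2*] = α₀ × DIC = 0.05158 × 1.53 = 0.0789 mmol/kg

[CO2*] = 0.0789 mmol/kg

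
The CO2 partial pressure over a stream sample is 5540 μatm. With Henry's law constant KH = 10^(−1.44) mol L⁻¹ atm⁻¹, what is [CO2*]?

[CO2*] = 201 μmol/L

KH = 10^(−1.44) = 3.631×10^-2 mol L⁻¹ atm⁻¹
[CO2*] = KH · pCO2 = 3.631×10^-2 × 5540×10^-6 atm = 2.01×10^-4 mol/L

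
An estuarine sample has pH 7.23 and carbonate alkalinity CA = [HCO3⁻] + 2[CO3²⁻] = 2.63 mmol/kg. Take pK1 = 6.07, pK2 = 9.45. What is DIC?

DIC = 2.79 mmol/kg

CA = [HCO3⁻] + 2[CO3²⁻] = (α₁ + 2α₂)·DIC
At pH 7.23: [H⁺]/K1 = 10^-1.16 = 0.069183, K2/[H⁺] = 10^-2.22 = 0.0060256
α₁ = 1/(1 + 0.069183 + 0.0060256) = 1/1.0752 = 0.9301; α₂ = α₁·K2/[H⁺] = 0.005604
α₁ + 2α₂ = 0.9413
DIC = CA / (α₁ + 2α₂) = 2.63 / 0.9413 = 2.79 mmol/kg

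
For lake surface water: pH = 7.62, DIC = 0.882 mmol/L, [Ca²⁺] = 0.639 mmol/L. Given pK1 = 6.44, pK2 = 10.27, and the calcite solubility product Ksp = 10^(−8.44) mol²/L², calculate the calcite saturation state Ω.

Ω = 0.325

α₂ = 1 / (1 + [H⁺]/K2 + [H⁺]²/(K1K2)) = 1 / (1 + 10^+2.65 + 10^+1.47)
   = 1 / (1 + 446.68 + 29.512) = 1/477.20 = 0.002096
[CO3²⁻] = α₂ × DIC = 0.002096 × 0.882 = 0.001848 mmol/L = 1.848 μmol/L
Ksp = 10^(−8.44) = 3.631×10^-9
Ω = [Ca²⁺][CO3²⁻]/Ksp = (0.639×10^-3)(1.848×10^-6) / 3.631×10^-9 = 0.325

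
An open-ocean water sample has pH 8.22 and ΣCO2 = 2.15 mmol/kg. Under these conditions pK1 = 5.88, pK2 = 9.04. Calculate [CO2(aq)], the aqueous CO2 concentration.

α₀ = 1 / (1 + K1/[H⁺] + K1K2/[H⁺]²) = 1 / (1 + 10^+2.34 + 10^+1.52)
   = 1 / (1 + 218.78 + 33.113) = 1/252.89 = 0.003954
[CO2*] = α₀ × DIC = 0.003954 × 2.15 = 0.00850 mmol/kg = 8.50 μmol/kg

[CO2*] = 8.50 μmol/kg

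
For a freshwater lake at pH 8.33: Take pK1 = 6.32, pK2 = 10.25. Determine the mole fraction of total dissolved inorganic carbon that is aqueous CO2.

α₀ = 0.00956

α₀ = 1 / (1 + K1/[H⁺] + K1K2/[H⁺]²) = 1 / (1 + 10^+2.01 + 10^+0.09)
   = 1 / (1 + 102.33 + 1.2303) = 1/104.56 = 0.009564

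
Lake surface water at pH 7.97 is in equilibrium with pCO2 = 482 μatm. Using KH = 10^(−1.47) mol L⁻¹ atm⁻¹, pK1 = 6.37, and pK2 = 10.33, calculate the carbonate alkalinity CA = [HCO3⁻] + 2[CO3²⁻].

[CO2*] = KH · pCO2 = 10^(−1.47) × 482×10^-6 = 1.633×10^-5 mol/L
α₀ = 1/(1 + K1/[H⁺] + K1K2/[H⁺]²) = 1/(1 + 10^+1.60 + 10^-0.76) = 0.02440
DIC = [CO2*]/α₀ = 1.633×10^-5 / 0.02440 = 0.6694 mmol/L
CA = (α₁ + 2α₂)·DIC = (0.9714 + 2×0.004240) × 0.6694 = 0.656 mmol/L

CA = 0.656 mmol/L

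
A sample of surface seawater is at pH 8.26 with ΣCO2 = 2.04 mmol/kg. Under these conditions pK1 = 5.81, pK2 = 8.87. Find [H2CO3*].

α₀ = 1 / (1 + K1/[H⁺] + K1K2/[H⁺]²) = 1 / (1 + 10^+2.45 + 10^+1.84)
   = 1 / (1 + 281.84 + 69.183) = 1/352.02 = 0.002841
[CO2*] = α₀ × DIC = 0.002841 × 2.04 = 0.00580 mmol/kg = 5.80 μmol/kg

[CO2*] = 5.80 μmol/kg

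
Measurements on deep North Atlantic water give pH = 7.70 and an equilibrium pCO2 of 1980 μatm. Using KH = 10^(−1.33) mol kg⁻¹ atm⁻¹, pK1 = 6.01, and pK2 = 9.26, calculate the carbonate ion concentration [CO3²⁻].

[CO3²⁻] = 0.125 mmol/kg

[CO2*] = KH · pCO2 = 10^(−1.33) × 1980×10^-6 = 9.261×10^-5 mol/kg
α₀ = 1/(1 + K1/[H⁺] + K1K2/[H⁺]²) = 1/(1 + 10^+1.69 + 10^+0.13) = 0.01948
DIC = [CO2*]/α₀ = 9.261×10^-5 / 0.01948 = 4.753 mmol/kg
[CO3²⁻] = α₂·DIC; α₂ = 0.02628, so [CO3²⁻] = 0.02628 × 4.753 = 0.125 mmol/kg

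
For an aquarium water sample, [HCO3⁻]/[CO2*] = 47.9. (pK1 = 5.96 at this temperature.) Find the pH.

pH = 7.64

From K1 = [H⁺][HCO3⁻]/[CO2*]:  pH = pK1 + log₁₀([HCO3⁻]/[CO2*])
log₁₀(47.9) = +1.680
pH = 5.96 + (+1.680) = 7.64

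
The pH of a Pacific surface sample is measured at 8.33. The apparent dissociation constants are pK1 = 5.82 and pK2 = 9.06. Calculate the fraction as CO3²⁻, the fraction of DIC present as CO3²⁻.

α₂ = 1 / (1 + [H⁺]/K2 + [H⁺]²/(K1K2)) = 1 / (1 + 10^+0.73 + 10^-1.78)
   = 1 / (1 + 5.3703 + 0.016596) = 1/6.3869 = 0.1566

α₂ = 0.157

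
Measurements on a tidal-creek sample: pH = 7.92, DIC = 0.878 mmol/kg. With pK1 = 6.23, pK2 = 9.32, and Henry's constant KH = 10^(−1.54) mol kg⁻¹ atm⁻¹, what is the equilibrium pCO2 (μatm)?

α₀ = 1 / (1 + K1/[H⁺] + K1K2/[H⁺]²) = 1 / (1 + 10^+1.69 + 10^+0.29)
   = 1 / (1 + 48.978 + 1.9498) = 1/51.928 = 0.01926
[CO2*] = α₀ × DIC = 0.01926 × 0.878 = 0.01691 mmol/kg = 16.91 μmol/kg
pCO2 = [CO2*]/KH = 1.691×10^-5 / 2.884×10^-2 = 586 μatm

pCO2 = 586 μatm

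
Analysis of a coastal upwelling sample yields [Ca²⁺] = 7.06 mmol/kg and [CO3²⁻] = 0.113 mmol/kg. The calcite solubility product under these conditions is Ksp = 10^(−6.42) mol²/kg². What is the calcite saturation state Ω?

Ω = 2.10

Ksp = 10^(−6.42) = 3.802×10^-7
Ω = [Ca²⁺][CO3²⁻]/Ksp = (7.06×10^-3)(0.113×10^-3) / 3.802×10^-7 = 2.10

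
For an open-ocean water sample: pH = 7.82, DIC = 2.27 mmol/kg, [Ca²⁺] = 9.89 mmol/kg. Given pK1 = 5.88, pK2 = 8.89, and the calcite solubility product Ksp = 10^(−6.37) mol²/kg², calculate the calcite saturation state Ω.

Ω = 4.08

α₂ = 1 / (1 + [H⁺]/K2 + [H⁺]²/(K1K2)) = 1 / (1 + 10^+1.07 + 10^-0.87)
   = 1 / (1 + 11.749 + 0.13490) = 1/12.884 = 0.07762
[CO3²⁻] = α₂ × DIC = 0.07762 × 2.27 = 0.1762 mmol/kg
Ksp = 10^(−6.37) = 4.266×10^-7
Ω = [Ca²⁺][CO3²⁻]/Ksp = (9.89×10^-3)(1.762×10^-4) / 4.266×10^-7 = 4.08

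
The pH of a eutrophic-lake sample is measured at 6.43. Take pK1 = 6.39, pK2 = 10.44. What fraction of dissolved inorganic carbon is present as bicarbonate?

α₁ = 0.523

α₁ = 1 / (1 + [H⁺]/K1 + K2/[H⁺]) = 1 / (1 + 10^-0.04 + 10^-4.01)
   = 1 / (1 + 0.91201 + 9.7724×10^-5) = 1/1.9121 = 0.5230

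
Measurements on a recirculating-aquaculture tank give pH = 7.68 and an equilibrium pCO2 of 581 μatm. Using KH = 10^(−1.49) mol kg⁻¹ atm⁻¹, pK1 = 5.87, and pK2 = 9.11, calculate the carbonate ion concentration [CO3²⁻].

[CO2*] = KH · pCO2 = 10^(−1.49) × 581×10^-6 = 1.880×10^-5 mol/kg
α₀ = 1/(1 + K1/[H⁺] + K1K2/[H⁺]²) = 1/(1 + 10^+1.81 + 10^+0.38) = 0.01471
DIC = [CO2*]/α₀ = 1.880×10^-5 / 0.01471 = 1.278 mmol/kg
[CO3²⁻] = α₂·DIC; α₂ = 0.03530, so [CO3²⁻] = 0.03530 × 1.278 = 0.0451 mmol/kg

[CO3²⁻] = 0.0451 mmol/kg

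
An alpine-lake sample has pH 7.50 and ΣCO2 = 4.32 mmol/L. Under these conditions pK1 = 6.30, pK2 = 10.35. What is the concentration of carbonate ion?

α₂ = 1 / (1 + [H⁺]/K2 + [H⁺]²/(K1K2)) = 1 / (1 + 10^+2.85 + 10^+1.65)
   = 1 / (1 + 707.95 + 44.668) = 1/753.61 = 0.001327
[CO3²⁻] = α₂ × DIC = 0.001327 × 4.32 = 0.00573 mmol/L = 5.73 μmol/L

[CO3²⁻] = 5.73 μmol/L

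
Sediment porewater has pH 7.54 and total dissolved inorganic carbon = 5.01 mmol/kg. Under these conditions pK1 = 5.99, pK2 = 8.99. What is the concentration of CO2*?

α₀ = 1 / (1 + K1/[H⁺] + K1K2/[H⁺]²) = 1 / (1 + 10^+1.55 + 10^+0.10)
   = 1 / (1 + 35.481 + 1.2589) = 1/37.740 = 0.02650
[CO2*] = α₀ × DIC = 0.02650 × 5.01 = 0.133 mmol/kg

[CO2*] = 0.133 mmol/kg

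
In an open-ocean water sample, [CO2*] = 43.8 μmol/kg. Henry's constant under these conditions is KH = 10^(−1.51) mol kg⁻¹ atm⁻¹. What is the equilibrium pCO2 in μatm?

KH = 10^(−1.51) = 3.090×10^-2 mol kg⁻¹ atm⁻¹
pCO2 = [CO2*]/KH = 43.8×10^-6 / 3.090×10^-2 = 1.42×10^-3 atm = 1420 μatm

pCO2 = 1420 μatm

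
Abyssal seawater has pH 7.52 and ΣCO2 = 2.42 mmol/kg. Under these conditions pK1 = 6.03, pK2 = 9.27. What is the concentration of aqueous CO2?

α₀ = 1 / (1 + K1/[H⁺] + K1K2/[H⁺]²) = 1 / (1 + 10^+1.49 + 10^-0.26)
   = 1 / (1 + 30.903 + 0.54954) = 1/32.452 = 0.03081
[CO2*] = α₀ × DIC = 0.03081 × 2.42 = 0.0746 mmol/kg

[CO2*] = 0.0746 mmol/kg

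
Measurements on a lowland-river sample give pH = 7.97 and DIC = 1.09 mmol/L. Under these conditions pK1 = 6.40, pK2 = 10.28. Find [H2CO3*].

[CO2*] = 0.0284 mmol/L

α₀ = 1 / (1 + K1/[H⁺] + K1K2/[H⁺]²) = 1 / (1 + 10^+1.57 + 10^-0.74)
   = 1 / (1 + 37.154 + 0.18197) = 1/38.335 = 0.02609
[CO2*] = α₀ × DIC = 0.02609 × 1.09 = 0.0284 mmol/L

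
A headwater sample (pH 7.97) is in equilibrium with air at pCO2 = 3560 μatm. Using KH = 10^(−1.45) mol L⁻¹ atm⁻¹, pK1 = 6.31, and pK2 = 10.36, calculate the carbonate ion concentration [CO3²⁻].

[CO2*] = KH · pCO2 = 10^(−1.45) × 3560×10^-6 = 1.263×10^-4 mol/L
α₀ = 1/(1 + K1/[H⁺] + K1K2/[H⁺]²) = 1/(1 + 10^+1.66 + 10^-0.73) = 0.02132
DIC = [CO2*]/α₀ = 1.263×10^-4 / 0.02132 = 5.923 mmol/L
[CO3²⁻] = α₂·DIC; α₂ = 0.003971, so [CO3²⁻] = 0.003971 × 5.923 = 0.0235 mmol/L

[CO3²⁻] = 0.0235 mmol/L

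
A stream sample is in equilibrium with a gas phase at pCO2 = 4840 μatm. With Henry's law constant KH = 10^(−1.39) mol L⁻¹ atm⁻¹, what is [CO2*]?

[CO2*] = 197 μmol/L

KH = 10^(−1.39) = 4.074×10^-2 mol L⁻¹ atm⁻¹
[CO2*] = KH · pCO2 = 4.074×10^-2 × 4840×10^-6 atm = 1.97×10^-4 mol/L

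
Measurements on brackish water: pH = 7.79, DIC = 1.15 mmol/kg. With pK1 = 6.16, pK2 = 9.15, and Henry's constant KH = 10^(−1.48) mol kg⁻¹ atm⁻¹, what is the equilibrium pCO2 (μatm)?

α₀ = 1 / (1 + K1/[H⁺] + K1K2/[H⁺]²) = 1 / (1 + 10^+1.63 + 10^+0.27)
   = 1 / (1 + 42.658 + 1.8621) = 1/45.520 = 0.02197
[CO2*] = α₀ × DIC = 0.02197 × 1.15 = 0.02526 mmol/kg
pCO2 = [CO2*]/KH = 2.526×10^-5 / 3.311×10^-2 = 763 μatm

pCO2 = 763 μatm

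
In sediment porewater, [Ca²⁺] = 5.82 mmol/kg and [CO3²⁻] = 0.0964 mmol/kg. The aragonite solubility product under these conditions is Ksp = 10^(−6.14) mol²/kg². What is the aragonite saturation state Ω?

Ω = 0.774

Ksp = 10^(−6.14) = 7.244×10^-7
Ω = [Ca²⁺][CO3²⁻]/Ksp = (5.82×10^-3)(0.0964×10^-3) / 7.244×10^-7 = 0.774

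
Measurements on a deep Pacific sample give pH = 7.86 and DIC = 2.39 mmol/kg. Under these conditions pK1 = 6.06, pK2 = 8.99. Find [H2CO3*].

α₀ = 1 / (1 + K1/[H⁺] + K1K2/[H⁺]²) = 1 / (1 + 10^+1.80 + 10^+0.67)
   = 1 / (1 + 63.096 + 4.6774) = 1/68.773 = 0.01454
[CO2*] = α₀ × DIC = 0.01454 × 2.39 = 0.0348 mmol/kg

[CO2*] = 0.0348 mmol/kg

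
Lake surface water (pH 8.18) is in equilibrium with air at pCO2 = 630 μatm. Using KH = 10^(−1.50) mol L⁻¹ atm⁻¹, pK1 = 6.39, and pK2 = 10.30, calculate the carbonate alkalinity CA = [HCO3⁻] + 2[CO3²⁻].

CA = 1.25 mmol/L

[CO2*] = KH · pCO2 = 10^(−1.50) × 630×10^-6 = 1.992×10^-5 mol/L
α₀ = 1/(1 + K1/[H⁺] + K1K2/[H⁺]²) = 1/(1 + 10^+1.79 + 10^-0.33) = 0.01584
DIC = [CO2*]/α₀ = 1.992×10^-5 / 0.01584 = 1.258 mmol/L
CA = (α₁ + 2α₂)·DIC = (0.9767 + 2×0.007409) × 1.258 = 1.25 mmol/L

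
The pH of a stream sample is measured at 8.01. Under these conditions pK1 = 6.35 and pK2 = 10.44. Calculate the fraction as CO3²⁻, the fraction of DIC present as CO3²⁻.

α₂ = 0.00362

α₂ = 1 / (1 + [H⁺]/K2 + [H⁺]²/(K1K2)) = 1 / (1 + 10^+2.43 + 10^+0.77)
   = 1 / (1 + 269.15 + 5.8884) = 1/276.04 = 0.003623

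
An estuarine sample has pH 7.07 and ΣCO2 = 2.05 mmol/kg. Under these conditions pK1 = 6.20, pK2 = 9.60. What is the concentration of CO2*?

α₀ = 1 / (1 + K1/[H⁺] + K1K2/[H⁺]²) = 1 / (1 + 10^+0.87 + 10^-1.66)
   = 1 / (1 + 7.4131 + 0.021878) = 1/8.4350 = 0.1186
[CO2*] = α₀ × DIC = 0.1186 × 2.05 = 0.243 mmol/kg

[CO2*] = 0.243 mmol/kg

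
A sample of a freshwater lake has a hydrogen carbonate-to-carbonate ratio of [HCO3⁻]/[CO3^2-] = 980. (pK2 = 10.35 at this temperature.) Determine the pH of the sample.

pH = 7.36

From K2 = [H⁺][CO3^2-]/[HCO3⁻]:  pH = pK2 − log₁₀([HCO3⁻]/[CO3^2-])
log₁₀(980) = +2.991
pH = 10.35 − (+2.991) = 7.36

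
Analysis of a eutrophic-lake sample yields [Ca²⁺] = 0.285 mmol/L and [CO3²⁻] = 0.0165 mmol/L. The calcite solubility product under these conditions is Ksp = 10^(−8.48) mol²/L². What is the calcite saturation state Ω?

Ksp = 10^(−8.48) = 3.311×10^-9
Ω = [Ca²⁺][CO3²⁻]/Ksp = (0.285×10^-3)(0.0165×10^-3) / 3.311×10^-9 = 1.42

Ω = 1.42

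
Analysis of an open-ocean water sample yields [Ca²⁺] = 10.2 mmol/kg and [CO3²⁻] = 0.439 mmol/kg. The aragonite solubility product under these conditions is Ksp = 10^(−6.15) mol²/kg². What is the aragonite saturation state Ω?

Ksp = 10^(−6.15) = 7.079×10^-7
Ω = [Ca²⁺][CO3²⁻]/Ksp = (10.2×10^-3)(0.439×10^-3) / 7.079×10^-7 = 6.33

Ω = 6.33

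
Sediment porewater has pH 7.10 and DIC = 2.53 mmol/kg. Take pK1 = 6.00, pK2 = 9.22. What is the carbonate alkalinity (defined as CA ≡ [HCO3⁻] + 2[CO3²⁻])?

CA = 2.36 mmol/kg

CA = [HCO3⁻] + 2[CO3²⁻] = (α₁ + 2α₂)·DIC
At pH 7.10: [H⁺]/K1 = 10^-1.10 = 0.079433, K2/[H⁺] = 10^-2.12 = 0.0075858
α₁ = 1/(1 + 0.079433 + 0.0075858) = 1/1.0870 = 0.9199; α₂ = α₁·K2/[H⁺] = 0.006979
α₁ + 2α₂ = 0.9339
CA = 0.9339 × 2.53 = 2.36 mmol/kg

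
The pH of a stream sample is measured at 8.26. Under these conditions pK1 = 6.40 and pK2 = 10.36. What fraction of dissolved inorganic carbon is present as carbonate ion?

α₂ = 1 / (1 + [H⁺]/K2 + [H⁺]²/(K1K2)) = 1 / (1 + 10^+2.10 + 10^+0.24)
   = 1 / (1 + 125.89 + 1.7378) = 1/128.63 = 0.007774

α₂ = 0.00777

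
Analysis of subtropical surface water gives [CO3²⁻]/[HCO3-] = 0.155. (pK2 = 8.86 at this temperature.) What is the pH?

pH = 8.05

From K2 = [H⁺][CO3²⁻]/[HCO3-]:  pH = pK2 + log₁₀([CO3²⁻]/[HCO3-])
log₁₀(0.155) = -0.810
pH = 8.86 + (-0.810) = 8.05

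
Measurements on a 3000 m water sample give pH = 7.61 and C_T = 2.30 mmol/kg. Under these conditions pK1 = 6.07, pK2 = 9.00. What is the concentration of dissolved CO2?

[CO2*] = 0.0620 mmol/kg

α₀ = 1 / (1 + K1/[H⁺] + K1K2/[H⁺]²) = 1 / (1 + 10^+1.54 + 10^+0.15)
   = 1 / (1 + 34.674 + 1.4125) = 1/37.086 = 0.02696
[CO2*] = α₀ × DIC = 0.02696 × 2.30 = 0.0620 mmol/kg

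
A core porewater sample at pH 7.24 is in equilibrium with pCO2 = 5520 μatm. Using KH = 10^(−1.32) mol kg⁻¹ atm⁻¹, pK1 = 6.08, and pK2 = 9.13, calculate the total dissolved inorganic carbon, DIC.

DIC = 4.13 mmol/kg

[CO2*] = KH · pCO2 = 10^(−1.32) × 5520×10^-6 = 2.642×10^-4 mol/kg
α₀ = 1/(1 + K1/[H⁺] + K1K2/[H⁺]²) = 1/(1 + 10^+1.16 + 10^-0.73) = 0.06394
DIC = [CO2*]/α₀ = 2.642×10^-4 / 0.06394 = 4.13 mmol/kg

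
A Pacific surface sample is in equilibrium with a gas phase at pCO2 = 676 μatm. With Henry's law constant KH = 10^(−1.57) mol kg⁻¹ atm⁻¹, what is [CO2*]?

KH = 10^(−1.57) = 2.692×10^-2 mol kg⁻¹ atm⁻¹
[CO2*] = KH · pCO2 = 2.692×10^-2 × 676×10^-6 atm = 1.82×10^-5 mol/kg

[CO2*] = 18.2 μmol/kg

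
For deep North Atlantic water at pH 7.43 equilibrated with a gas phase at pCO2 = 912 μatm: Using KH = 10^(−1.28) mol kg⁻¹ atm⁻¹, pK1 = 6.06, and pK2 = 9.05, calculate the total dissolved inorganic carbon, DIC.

DIC = 1.20 mmol/kg

[CO2*] = KH · pCO2 = 10^(−1.28) × 912×10^-6 = 4.786×10^-5 mol/kg
α₀ = 1/(1 + K1/[H⁺] + K1K2/[H⁺]²) = 1/(1 + 10^+1.37 + 10^-0.25) = 0.03999
DIC = [CO2*]/α₀ = 4.786×10^-5 / 0.03999 = 1.20 mmol/kg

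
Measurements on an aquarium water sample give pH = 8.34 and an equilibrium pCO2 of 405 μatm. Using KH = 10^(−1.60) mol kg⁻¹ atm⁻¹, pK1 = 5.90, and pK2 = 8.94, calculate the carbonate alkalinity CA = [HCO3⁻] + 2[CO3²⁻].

[CO2*] = KH · pCO2 = 10^(−1.60) × 405×10^-6 = 1.017×10^-5 mol/kg
α₀ = 1/(1 + K1/[H⁺] + K1K2/[H⁺]²) = 1/(1 + 10^+2.44 + 10^+1.84) = 0.002893
DIC = [CO2*]/α₀ = 1.017×10^-5 / 0.002893 = 3.516 mmol/kg
CA = (α₁ + 2α₂)·DIC = (0.7969 + 2×0.2002) × 3.516 = 4.21 mmol/kg

CA = 4.21 mmol/kg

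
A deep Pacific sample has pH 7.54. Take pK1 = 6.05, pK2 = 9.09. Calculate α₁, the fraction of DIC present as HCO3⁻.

α₁ = 0.943

α₁ = 1 / (1 + [H⁺]/K1 + K2/[H⁺]) = 1 / (1 + 10^-1.49 + 10^-1.55)
   = 1 / (1 + 0.032359 + 0.028184) = 1/1.0605 = 0.9429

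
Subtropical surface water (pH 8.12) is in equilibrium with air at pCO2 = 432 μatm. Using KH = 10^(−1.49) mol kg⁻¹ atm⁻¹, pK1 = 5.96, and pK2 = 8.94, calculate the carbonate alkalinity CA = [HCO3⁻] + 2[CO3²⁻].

[CO2*] = KH · pCO2 = 10^(−1.49) × 432×10^-6 = 1.398×10^-5 mol/kg
α₀ = 1/(1 + K1/[H⁺] + K1K2/[H⁺]²) = 1/(1 + 10^+2.16 + 10^+1.34) = 0.005973
DIC = [CO2*]/α₀ = 1.398×10^-5 / 0.005973 = 2.340 mmol/kg
CA = (α₁ + 2α₂)·DIC = (0.8634 + 2×0.1307) × 2.340 = 2.63 mmol/kg

CA = 2.63 mmol/kg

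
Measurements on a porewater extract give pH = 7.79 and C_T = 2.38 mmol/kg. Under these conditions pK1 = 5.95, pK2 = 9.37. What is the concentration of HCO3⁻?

[HCO3⁻] = 2.29 mmol/kg

α₁ = 1 / (1 + [H⁺]/K1 + K2/[H⁺]) = 1 / (1 + 10^-1.84 + 10^-1.58)
   = 1 / (1 + 0.014454 + 0.026303) = 1/1.0408 = 0.9608
[HCO3⁻] = α₁ × DIC = 0.9608 × 2.38 = 2.29 mmol/kg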